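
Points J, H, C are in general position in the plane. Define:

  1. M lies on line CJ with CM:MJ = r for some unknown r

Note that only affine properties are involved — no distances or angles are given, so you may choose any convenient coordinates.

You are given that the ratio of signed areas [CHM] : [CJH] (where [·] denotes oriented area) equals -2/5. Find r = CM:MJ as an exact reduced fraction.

r = 2/3

Assign J = (0, 0), H = (1, 0), C = (0, 1) — the answer is frame-independent, so this choice is without loss of generality.
1. With CM:MJ = r, write λ = r/(r+1) so M = C + λ·(J−C); M is affine-linear in λ
Every point depending on M is an affine combination of M and λ-independent points, so each such coordinate is linear in λ; the λ² term in each signed area is a multiple of (J−C)×(J−C) = 0, so 2·[CHM] and 2·[CJH] are each linear in λ. Evaluating at λ=0 and λ=1:
  2·[CHM] = −λ,   2·[CJH] = 1
So [CHM]:[CJH] = (−λ) / (1). Setting this equal to -2/5:
  −λ = -2/5·(1)  ⇒  λ = 2/5
Then r = λ/(1−λ) = (2/5)/(3/5) = 2/3. Check: with r = 2/3, M = (0, 3/5) and [CHM]:[CJH] = -2/5 as required.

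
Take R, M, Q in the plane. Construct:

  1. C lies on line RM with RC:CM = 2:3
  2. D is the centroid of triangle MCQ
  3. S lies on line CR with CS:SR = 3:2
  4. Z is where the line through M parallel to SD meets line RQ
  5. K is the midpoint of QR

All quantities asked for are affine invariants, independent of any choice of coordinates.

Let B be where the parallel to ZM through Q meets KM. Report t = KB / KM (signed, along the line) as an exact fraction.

t = -23/73

Work in coordinates with R = (0, 0), M = (1, 0), Q = (0, 1).
1. C lies on line RM with RC:CM = 2:3 ⇒ C = (2/5, 0)
2. D is the centroid of triangle MCQ ⇒ D = (7/15, 1/3)
3. S lies on line CR with CS:SR = 3:2 ⇒ S = (4/25, 0)
4. Z is where the line through M parallel to SD meets line RQ ⇒ Z = (0, -25/23)
5. K is the midpoint of QR ⇒ K = (0, 1/2)
through Q parallel to ZM: direction (1, 25/23); meets KM at B = (-23/73, 48/73)
B = K + t·(M−K) with t = -23/73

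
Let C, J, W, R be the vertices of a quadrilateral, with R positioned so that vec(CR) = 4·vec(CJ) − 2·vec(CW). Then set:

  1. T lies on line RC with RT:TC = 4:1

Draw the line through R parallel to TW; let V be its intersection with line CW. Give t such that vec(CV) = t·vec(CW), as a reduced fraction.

t = 5

Choose coordinates C = (0, 0), J = (1, 0), W = (0, 1), R = (4, -2).
1. T lies on line RC with RT:TC = 4:1 ⇒ T = (4/5, -2/5)
through R parallel to TW: direction (-4/5, 7/5); meets CW at V = (0, 5)
V = C + t·(W−C) with t = 5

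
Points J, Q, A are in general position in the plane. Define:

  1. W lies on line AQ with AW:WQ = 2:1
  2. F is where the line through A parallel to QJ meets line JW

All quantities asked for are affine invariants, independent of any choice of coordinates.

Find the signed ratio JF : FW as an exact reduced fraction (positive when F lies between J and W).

JF:FW = -3/2

Set J = (0, 0), Q = (1, 0), A = (0, 1); any affine frame gives the same invariant.
1. W lies on line AQ with AW:WQ = 2:1 ⇒ W = (2/3, 1/3)
2. F is where the line through A parallel to QJ meets line JW ⇒ F = (2, 1)
F = J + t·(W−J) with t = 3, so JF:FW = t:(1−t) = 3:-2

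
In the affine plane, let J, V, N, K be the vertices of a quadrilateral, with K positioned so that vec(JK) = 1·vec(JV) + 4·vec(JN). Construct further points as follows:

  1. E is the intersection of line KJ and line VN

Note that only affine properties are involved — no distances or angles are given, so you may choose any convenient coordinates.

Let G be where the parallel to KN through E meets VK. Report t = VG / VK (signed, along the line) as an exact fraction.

Assign J = (0, 0), V = (1, 0), N = (0, 1), K = (1, 4) — the answer is frame-independent, so this choice is without loss of generality.
1. E is the intersection of line KJ and line VN ⇒ E = (1/5, 4/5)
through E parallel to KN: direction (-1, -3); meets VK at G = (1, 16/5)
G = V + t·(K−V) with t = 4/5

t = 4/5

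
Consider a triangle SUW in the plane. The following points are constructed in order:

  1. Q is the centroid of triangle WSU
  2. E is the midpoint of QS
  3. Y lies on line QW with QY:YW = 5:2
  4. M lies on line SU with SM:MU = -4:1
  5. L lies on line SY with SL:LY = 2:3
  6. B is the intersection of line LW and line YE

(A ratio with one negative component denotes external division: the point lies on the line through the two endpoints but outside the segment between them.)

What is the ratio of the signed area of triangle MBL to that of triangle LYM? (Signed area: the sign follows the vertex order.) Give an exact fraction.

Assign S = (0, 0), U = (1, 0), W = (0, 1) — the answer is frame-independent, so this choice is without loss of generality.
1. Q is the centroid of triangle WSU ⇒ Q = (1/3, 1/3)
2. E is the midpoint of QS ⇒ E = (1/6, 1/6)
3. Y lies on line QW with QY:YW = 5:2 ⇒ Y = (2/21, 17/21)
4. M lies on line SU with SM:MU = -4:1 ⇒ M = (4/3, 0)
5. L lies on line SY with SL:LY = 2:3 ⇒ L = (4/105, 34/105)
6. B is the intersection of line LW and line YE ⇒ B = (-8/105, 247/105)
2·[MBL] = 272/105, 2·[LYM] = -68/105
[MBL]:[LYM] = 272/105:-68/105 = -4

[MBL]:[LYM] = -4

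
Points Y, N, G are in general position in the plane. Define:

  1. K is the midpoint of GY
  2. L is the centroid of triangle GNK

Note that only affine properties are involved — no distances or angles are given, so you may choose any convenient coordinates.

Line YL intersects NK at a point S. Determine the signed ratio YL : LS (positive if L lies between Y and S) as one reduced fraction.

YL:LS = -4

Set Y = (0, 0), N = (1, 0), G = (0, 1); any affine frame gives the same invariant.
1. K is the midpoint of GY ⇒ K = (0, 1/2)
2. L is the centroid of triangle GNK ⇒ L = (1/3, 1/2)
line YL meets NK at S = (1/4, 3/8)
L = Y + t·(S−Y) with t = 4/3, so YL:LS = 4/3:-1/3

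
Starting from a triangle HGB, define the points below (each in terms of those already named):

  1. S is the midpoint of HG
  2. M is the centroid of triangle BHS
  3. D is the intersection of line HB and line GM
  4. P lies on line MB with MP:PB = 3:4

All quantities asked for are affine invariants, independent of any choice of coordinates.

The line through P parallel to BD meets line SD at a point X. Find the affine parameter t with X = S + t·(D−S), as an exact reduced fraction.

Choose coordinates H = (0, 0), G = (1, 0), B = (0, 1).
1. S is the midpoint of HG ⇒ S = (1/2, 0)
2. M is the centroid of triangle BHS ⇒ M = (1/6, 1/3)
3. D is the intersection of line HB and line GM ⇒ D = (0, 2/5)
4. P lies on line MB with MP:PB = 3:4 ⇒ P = (2/21, 13/21)
through P parallel to BD: direction (0, -3/5); meets SD at X = (2/21, 34/105)
X = S + t·(D−S) with t = 17/21

t = 17/21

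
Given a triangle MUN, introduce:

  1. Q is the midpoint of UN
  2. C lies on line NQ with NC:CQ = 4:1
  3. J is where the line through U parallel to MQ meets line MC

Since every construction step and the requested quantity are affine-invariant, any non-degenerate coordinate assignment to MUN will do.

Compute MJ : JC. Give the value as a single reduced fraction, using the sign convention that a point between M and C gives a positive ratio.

MJ:JC = -5/6

Choose coordinates M = (0, 0), U = (1, 0), N = (0, 1).
1. Q is the midpoint of UN ⇒ Q = (1/2, 1/2)
2. C lies on line NQ with NC:CQ = 4:1 ⇒ C = (2/5, 3/5)
3. J is where the line through U parallel to MQ meets line MC ⇒ J = (-2, -3)
J = M + t·(C−M) with t = -5, so MJ:JC = t:(1−t) = -5:6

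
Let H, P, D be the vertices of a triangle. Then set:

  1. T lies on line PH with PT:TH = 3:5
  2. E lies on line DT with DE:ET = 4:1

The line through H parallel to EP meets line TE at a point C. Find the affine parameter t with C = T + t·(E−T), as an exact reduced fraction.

t = -5/3

Assign H = (0, 0), P = (1, 0), D = (0, 1) — the answer is frame-independent, so this choice is without loss of generality.
1. T lies on line PH with PT:TH = 3:5 ⇒ T = (5/8, 0)
2. E lies on line DT with DE:ET = 4:1 ⇒ E = (1/2, 1/5)
through H parallel to EP: direction (1/2, -1/5); meets TE at C = (5/6, -1/3)
C = T + t·(E−T) with t = -5/3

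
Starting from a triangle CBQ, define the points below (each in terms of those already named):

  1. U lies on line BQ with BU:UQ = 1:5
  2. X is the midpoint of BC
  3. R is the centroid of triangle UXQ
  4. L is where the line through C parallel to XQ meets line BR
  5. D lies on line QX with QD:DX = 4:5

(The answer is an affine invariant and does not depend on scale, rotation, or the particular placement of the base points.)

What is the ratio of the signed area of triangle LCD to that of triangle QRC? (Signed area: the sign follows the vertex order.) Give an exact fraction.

Choose coordinates C = (0, 0), B = (1, 0), Q = (0, 1).
1. U lies on line BQ with BU:UQ = 1:5 ⇒ U = (5/6, 1/6)
2. X is the midpoint of BC ⇒ X = (1/2, 0)
3. R is the centroid of triangle UXQ ⇒ R = (4/9, 7/18)
4. L is where the line through C parallel to XQ meets line BR ⇒ L = (-7/13, 14/13)
5. D lies on line QX with QD:DX = 4:5 ⇒ D = (2/9, 5/9)
2·[LCD] = 7/13, 2·[QRC] = -4/9
[LCD]:[QRC] = 7/13:-4/9 = -63/52

[LCD]:[QRC] = -63/52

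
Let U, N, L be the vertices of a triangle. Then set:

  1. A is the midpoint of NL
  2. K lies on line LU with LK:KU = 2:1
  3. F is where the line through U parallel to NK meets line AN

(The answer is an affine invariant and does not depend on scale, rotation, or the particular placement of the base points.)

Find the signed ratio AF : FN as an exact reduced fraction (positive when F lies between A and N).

Assign U = (0, 0), N = (1, 0), L = (0, 1) — the answer is frame-independent, so this choice is without loss of generality.
1. A is the midpoint of NL ⇒ A = (1/2, 1/2)
2. K lies on line LU with LK:KU = 2:1 ⇒ K = (0, 1/3)
3. F is where the line through U parallel to NK meets line AN ⇒ F = (3/2, -1/2)
F = A + t·(N−A) with t = 2, so AF:FN = t:(1−t) = 2:-1

AF:FN = -2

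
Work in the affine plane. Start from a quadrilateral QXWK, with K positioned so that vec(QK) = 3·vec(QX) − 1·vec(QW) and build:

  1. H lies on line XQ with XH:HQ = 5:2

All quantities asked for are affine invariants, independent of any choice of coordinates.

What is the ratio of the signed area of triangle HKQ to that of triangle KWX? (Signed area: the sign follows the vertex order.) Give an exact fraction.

[HKQ]:[KWX] = -2/7

Assign Q = (0, 0), X = (1, 0), W = (0, 1), K = (3, -1) — the answer is frame-independent, so this choice is without loss of generality.
1. H lies on line XQ with XH:HQ = 5:2 ⇒ H = (2/7, 0)
2·[HKQ] = -2/7, 2·[KWX] = 1
[HKQ]:[KWX] = -2/7:1 = -2/7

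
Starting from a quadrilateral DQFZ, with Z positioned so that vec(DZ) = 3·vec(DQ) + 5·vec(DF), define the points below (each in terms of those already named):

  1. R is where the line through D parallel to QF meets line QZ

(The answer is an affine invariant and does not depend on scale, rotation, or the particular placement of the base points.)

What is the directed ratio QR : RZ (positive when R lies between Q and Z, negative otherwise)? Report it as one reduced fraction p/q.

QR:RZ = -1/8

Set D = (0, 0), Q = (1, 0), F = (0, 1), Z = (3, 5); any affine frame gives the same invariant.
1. R is where the line through D parallel to QF meets line QZ ⇒ R = (5/7, -5/7)
R = Q + t·(Z−Q) with t = -1/7, so QR:RZ = t:(1−t) = -1/7:8/7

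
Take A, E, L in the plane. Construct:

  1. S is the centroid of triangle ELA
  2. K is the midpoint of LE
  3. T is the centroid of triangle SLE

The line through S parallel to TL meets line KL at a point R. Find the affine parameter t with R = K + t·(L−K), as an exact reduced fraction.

t = 3

Work in coordinates with A = (0, 0), E = (1, 0), L = (0, 1).
1. S is the centroid of triangle ELA ⇒ S = (1/3, 1/3)
2. K is the midpoint of LE ⇒ K = (1/2, 1/2)
3. T is the centroid of triangle SLE ⇒ T = (4/9, 4/9)
through S parallel to TL: direction (-4/9, 5/9); meets KL at R = (-1, 2)
R = K + t·(L−K) with t = 3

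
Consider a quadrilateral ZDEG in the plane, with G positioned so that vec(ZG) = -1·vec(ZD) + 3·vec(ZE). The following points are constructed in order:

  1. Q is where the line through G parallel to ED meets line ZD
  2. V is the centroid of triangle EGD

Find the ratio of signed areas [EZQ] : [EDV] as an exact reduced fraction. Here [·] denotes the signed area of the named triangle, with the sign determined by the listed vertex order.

Choose coordinates Z = (0, 0), D = (1, 0), E = (0, 1), G = (-1, 3).
1. Q is where the line through G parallel to ED meets line ZD ⇒ Q = (2, 0)
2. V is the centroid of triangle EGD ⇒ V = (0, 4/3)
2·[EZQ] = 2, 2·[EDV] = 1/3
[EZQ]:[EDV] = 2:1/3 = 6

[EZQ]:[EDV] = 6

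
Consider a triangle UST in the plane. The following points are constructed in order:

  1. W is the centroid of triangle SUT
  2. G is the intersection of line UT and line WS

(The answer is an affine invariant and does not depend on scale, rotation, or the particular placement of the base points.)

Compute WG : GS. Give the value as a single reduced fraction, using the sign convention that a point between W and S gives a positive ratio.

WG:GS = -1/3

Work in coordinates with U = (0, 0), S = (1, 0), T = (0, 1).
1. W is the centroid of triangle SUT ⇒ W = (1/3, 1/3)
2. G is the intersection of line UT and line WS ⇒ G = (0, 1/2)
G = W + t·(S−W) with t = -1/2, so WG:GS = t:(1−t) = -1/2:3/2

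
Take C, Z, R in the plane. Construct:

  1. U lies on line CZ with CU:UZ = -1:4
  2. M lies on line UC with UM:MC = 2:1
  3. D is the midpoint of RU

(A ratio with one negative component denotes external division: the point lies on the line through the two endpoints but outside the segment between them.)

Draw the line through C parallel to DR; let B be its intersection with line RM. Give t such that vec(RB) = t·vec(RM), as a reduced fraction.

t = 3/2

Set C = (0, 0), Z = (1, 0), R = (0, 1); any affine frame gives the same invariant.
1. U lies on line CZ with CU:UZ = -1:4 ⇒ U = (-1/3, 0)
2. M lies on line UC with UM:MC = 2:1 ⇒ M = (-1/9, 0)
3. D is the midpoint of RU ⇒ D = (-1/6, 1/2)
through C parallel to DR: direction (1/6, 1/2); meets RM at B = (-1/6, -1/2)
B = R + t·(M−R) with t = 3/2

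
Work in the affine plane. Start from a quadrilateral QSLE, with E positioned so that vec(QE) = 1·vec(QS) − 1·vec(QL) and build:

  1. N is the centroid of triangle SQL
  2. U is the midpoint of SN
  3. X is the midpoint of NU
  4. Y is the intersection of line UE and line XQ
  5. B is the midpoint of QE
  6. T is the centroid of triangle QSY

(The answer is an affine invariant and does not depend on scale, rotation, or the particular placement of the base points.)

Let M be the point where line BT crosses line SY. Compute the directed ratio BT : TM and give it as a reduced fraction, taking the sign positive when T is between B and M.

Set Q = (0, 0), S = (1, 0), L = (0, 1), E = (1, -1); any affine frame gives the same invariant.
1. N is the centroid of triangle SQL ⇒ N = (1/3, 1/3)
2. U is the midpoint of SN ⇒ U = (2/3, 1/6)
3. X is the midpoint of NU ⇒ X = (1/2, 1/4)
4. Y is the intersection of line UE and line XQ ⇒ Y = (5/8, 5/16)
5. B is the midpoint of QE ⇒ B = (1/2, -1/2)
6. T is the centroid of triangle QSY ⇒ T = (13/24, 5/48)
line BT meets SY at M = (103/184, 135/368)
T = B + t·(M−B) with t = 23/33, so BT:TM = 23/33:10/33

BT:TM = 23/10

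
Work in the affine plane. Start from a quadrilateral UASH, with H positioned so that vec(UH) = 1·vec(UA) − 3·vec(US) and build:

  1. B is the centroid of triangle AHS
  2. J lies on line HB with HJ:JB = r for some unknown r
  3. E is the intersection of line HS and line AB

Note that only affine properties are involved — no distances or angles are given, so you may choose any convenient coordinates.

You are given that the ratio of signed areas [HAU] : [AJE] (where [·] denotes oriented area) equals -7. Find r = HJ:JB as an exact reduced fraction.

Choose coordinates U = (0, 0), A = (1, 0), S = (0, 1), H = (1, -3).
1. B is the centroid of triangle AHS ⇒ B = (2/3, -2/3)
2. With HJ:JB = r, write λ = r/(r+1) so J = H + λ·(B−H); J is affine-linear in λ
3. E is the intersection of line HS and line AB ⇒ E = (1/2, -1)
Every point depending on J is an affine combination of J and λ-independent points, so each such coordinate is linear in λ; the λ² term in each signed area is a multiple of (B−H)×(B−H) = 0, so 2·[HAU] and 2·[AJE] are each linear in λ. Evaluating at λ=0 and λ=1:
  2·[HAU] = 3,   2·[AJE] = 3/2·λ − 3/2
So [HAU]:[AJE] = (3) / (3/2·λ − 3/2). Setting this equal to -7:
  3 = -7·(3/2·λ − 3/2)  ⇒  λ = 5/7
Then r = λ/(1−λ) = (5/7)/(2/7) = 5/2. Check: with r = 5/2, J = (16/21, -4/3) and [HAU]:[AJE] = -7 as required.

r = 5/2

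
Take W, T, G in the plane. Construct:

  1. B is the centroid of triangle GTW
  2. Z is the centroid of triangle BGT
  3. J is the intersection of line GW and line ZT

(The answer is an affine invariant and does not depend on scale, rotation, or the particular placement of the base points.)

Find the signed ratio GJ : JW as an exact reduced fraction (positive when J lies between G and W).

Choose coordinates W = (0, 0), T = (1, 0), G = (0, 1).
1. B is the centroid of triangle GTW ⇒ B = (1/3, 1/3)
2. Z is the centroid of triangle BGT ⇒ Z = (4/9, 4/9)
3. J is the intersection of line GW and line ZT ⇒ J = (0, 4/5)
J = G + t·(W−G) with t = 1/5, so GJ:JW = t:(1−t) = 1/5:4/5

GJ:JW = 1/4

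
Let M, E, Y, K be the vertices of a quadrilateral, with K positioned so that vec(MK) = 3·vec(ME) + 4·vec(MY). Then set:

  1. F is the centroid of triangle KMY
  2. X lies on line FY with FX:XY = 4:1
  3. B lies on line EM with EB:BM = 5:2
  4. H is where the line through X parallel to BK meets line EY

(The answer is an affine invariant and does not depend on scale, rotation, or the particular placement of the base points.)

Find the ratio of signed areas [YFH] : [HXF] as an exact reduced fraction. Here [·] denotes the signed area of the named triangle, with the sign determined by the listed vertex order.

Work in coordinates with M = (0, 0), E = (1, 0), Y = (0, 1), K = (3, 4).
1. F is the centroid of triangle KMY ⇒ F = (1, 5/3)
2. X lies on line FY with FX:XY = 4:1 ⇒ X = (1/5, 17/15)
3. B lies on line EM with EB:BM = 5:2 ⇒ B = (2/7, 0)
4. H is where the line through X parallel to BK meets line EY ⇒ H = (46/705, 659/705)
2·[YFH] = -46/423, 2·[HXF] = -184/2115
[YFH]:[HXF] = -46/423:-184/2115 = 5/4

[YFH]:[HXF] = 5/4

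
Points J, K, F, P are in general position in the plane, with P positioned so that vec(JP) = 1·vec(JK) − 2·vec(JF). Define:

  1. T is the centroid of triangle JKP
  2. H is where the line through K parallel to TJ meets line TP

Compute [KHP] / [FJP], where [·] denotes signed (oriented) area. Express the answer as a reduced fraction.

Choose coordinates J = (0, 0), K = (1, 0), F = (0, 1), P = (1, -2).
1. T is the centroid of triangle JKP ⇒ T = (2/3, -2/3)
2. H is where the line through K parallel to TJ meets line TP ⇒ H = (1/3, 2/3)
2·[KHP] = 4/3, 2·[FJP] = 1
[KHP]:[FJP] = 4/3:1 = 4/3

[KHP]:[FJP] = 4/3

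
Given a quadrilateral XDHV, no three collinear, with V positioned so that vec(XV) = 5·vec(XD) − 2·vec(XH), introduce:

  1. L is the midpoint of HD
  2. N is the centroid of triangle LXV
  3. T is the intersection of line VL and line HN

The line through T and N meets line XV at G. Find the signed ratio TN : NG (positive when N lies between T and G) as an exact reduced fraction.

TN:NG = 23/13

Work in coordinates with X = (0, 0), D = (1, 0), H = (0, 1), V = (5, -2).
1. L is the midpoint of HD ⇒ L = (1/2, 1/2)
2. N is the centroid of triangle LXV ⇒ N = (11/6, -1/2)
3. T is the intersection of line VL and line HN ⇒ T = (11/13, 4/13)
line TN meets XV at G = (55/23, -22/23)
N = T + t·(G−T) with t = 23/36, so TN:NG = 23/36:13/36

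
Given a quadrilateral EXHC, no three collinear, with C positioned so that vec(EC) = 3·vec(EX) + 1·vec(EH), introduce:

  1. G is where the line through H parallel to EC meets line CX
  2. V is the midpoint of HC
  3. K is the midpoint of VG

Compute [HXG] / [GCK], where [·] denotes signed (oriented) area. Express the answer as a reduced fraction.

Assign E = (0, 0), X = (1, 0), H = (0, 1), C = (3, 1) — the answer is frame-independent, so this choice is without loss of generality.
1. G is where the line through H parallel to EC meets line CX ⇒ G = (9, 4)
2. V is the midpoint of HC ⇒ V = (3/2, 1)
3. K is the midpoint of VG ⇒ K = (21/4, 5/2)
2·[HXG] = 12, 2·[GCK] = -9/4
[HXG]:[GCK] = 12:-9/4 = -16/3

[HXG]:[GCK] = -16/3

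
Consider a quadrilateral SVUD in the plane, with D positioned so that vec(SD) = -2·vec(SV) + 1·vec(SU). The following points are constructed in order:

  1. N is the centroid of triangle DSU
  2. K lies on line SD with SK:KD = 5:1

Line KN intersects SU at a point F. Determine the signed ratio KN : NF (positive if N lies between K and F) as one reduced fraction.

Choose coordinates S = (0, 0), V = (1, 0), U = (0, 1), D = (-2, 1).
1. N is the centroid of triangle DSU ⇒ N = (-2/3, 2/3)
2. K lies on line SD with SK:KD = 5:1 ⇒ K = (-5/3, 5/6)
line KN meets SU at F = (0, 5/9)
N = K + t·(F−K) with t = 3/5, so KN:NF = 3/5:2/5

KN:NF = 3/2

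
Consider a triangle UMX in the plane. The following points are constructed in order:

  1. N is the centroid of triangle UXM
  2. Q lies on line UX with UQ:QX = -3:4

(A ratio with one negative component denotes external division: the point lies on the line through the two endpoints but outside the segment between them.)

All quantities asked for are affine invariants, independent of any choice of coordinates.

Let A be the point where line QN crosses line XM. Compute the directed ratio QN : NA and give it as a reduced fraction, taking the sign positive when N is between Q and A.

Set U = (0, 0), M = (1, 0), X = (0, 1); any affine frame gives the same invariant.
1. N is the centroid of triangle UXM ⇒ N = (1/3, 1/3)
2. Q lies on line UX with UQ:QX = -3:4 ⇒ Q = (0, -3)
line QN meets XM at A = (4/11, 7/11)
N = Q + t·(A−Q) with t = 11/12, so QN:NA = 11/12:1/12

QN:NA = 11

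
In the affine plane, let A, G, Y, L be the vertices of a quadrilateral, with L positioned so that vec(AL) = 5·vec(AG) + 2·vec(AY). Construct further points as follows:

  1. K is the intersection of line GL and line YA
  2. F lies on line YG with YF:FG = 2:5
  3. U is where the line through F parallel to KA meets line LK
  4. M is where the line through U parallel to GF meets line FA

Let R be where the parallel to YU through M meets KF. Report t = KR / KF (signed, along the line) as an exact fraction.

Set A = (0, 0), G = (1, 0), Y = (0, 1), L = (5, 2); any affine frame gives the same invariant.
1. K is the intersection of line GL and line YA ⇒ K = (0, -1/2)
2. F lies on line YG with YF:FG = 2:5 ⇒ F = (2/7, 5/7)
3. U is where the line through F parallel to KA meets line LK ⇒ U = (2/7, -5/14)
4. M is where the line through U parallel to GF meets line FA ⇒ M = (-1/49, -5/98)
through M parallel to YU: direction (2/7, -19/14); meets KF at R = (23/588, -785/2352)
R = K + t·(F−K) with t = 23/168

t = 23/168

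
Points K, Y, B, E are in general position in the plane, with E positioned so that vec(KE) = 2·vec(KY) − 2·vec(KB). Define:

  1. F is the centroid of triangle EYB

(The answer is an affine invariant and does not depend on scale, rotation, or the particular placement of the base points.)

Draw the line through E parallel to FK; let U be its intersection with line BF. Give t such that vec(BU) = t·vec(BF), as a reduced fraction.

Set K = (0, 0), Y = (1, 0), B = (0, 1), E = (2, -2); any affine frame gives the same invariant.
1. F is the centroid of triangle EYB ⇒ F = (1, -1/3)
through E parallel to FK: direction (-1, 1/3); meets BF at U = (7/3, -19/9)
U = B + t·(F−B) with t = 7/3

t = 7/3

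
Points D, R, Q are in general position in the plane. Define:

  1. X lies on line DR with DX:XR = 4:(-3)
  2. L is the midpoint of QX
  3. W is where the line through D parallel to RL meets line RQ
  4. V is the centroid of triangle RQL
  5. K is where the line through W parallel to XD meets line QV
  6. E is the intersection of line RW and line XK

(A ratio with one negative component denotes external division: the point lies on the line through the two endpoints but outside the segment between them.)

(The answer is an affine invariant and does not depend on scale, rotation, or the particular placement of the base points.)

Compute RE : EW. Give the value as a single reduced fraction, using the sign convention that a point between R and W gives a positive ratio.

Set D = (0, 0), R = (1, 0), Q = (0, 1); any affine frame gives the same invariant.
1. X lies on line DR with DX:XR = 4:(-3) ⇒ X = (4, 0)
2. L is the midpoint of QX ⇒ L = (2, 1/2)
3. W is where the line through D parallel to RL meets line RQ ⇒ W = (2/3, 1/3)
4. V is the centroid of triangle RQL ⇒ V = (1, 1/2)
5. K is where the line through W parallel to XD meets line QV ⇒ K = (4/3, 1/3)
6. E is the intersection of line RW and line XK ⇒ E = (4/7, 3/7)
E = R + t·(W−R) with t = 9/7, so RE:EW = t:(1−t) = 9/7:-2/7

RE:EW = -9/2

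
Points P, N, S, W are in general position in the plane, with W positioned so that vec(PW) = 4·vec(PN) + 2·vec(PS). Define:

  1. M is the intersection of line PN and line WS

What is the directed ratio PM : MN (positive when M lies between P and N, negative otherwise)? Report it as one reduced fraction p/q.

PM:MN = -4/5

Choose coordinates P = (0, 0), N = (1, 0), S = (0, 1), W = (4, 2).
1. M is the intersection of line PN and line WS ⇒ M = (-4, 0)
M = P + t·(N−P) with t = -4, so PM:MN = t:(1−t) = -4:5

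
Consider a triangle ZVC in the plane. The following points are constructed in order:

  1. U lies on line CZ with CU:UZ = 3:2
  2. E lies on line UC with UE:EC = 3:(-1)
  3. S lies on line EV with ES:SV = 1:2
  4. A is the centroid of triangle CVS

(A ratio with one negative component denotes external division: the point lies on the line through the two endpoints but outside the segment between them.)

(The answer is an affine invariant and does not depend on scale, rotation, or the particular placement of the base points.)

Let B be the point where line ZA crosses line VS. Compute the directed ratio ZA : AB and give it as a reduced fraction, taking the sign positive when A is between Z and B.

ZA:AB = 12

Choose coordinates Z = (0, 0), V = (1, 0), C = (0, 1).
1. U lies on line CZ with CU:UZ = 3:2 ⇒ U = (0, 2/5)
2. E lies on line UC with UE:EC = 3:(-1) ⇒ E = (0, 13/10)
3. S lies on line EV with ES:SV = 1:2 ⇒ S = (1/3, 13/15)
4. A is the centroid of triangle CVS ⇒ A = (4/9, 28/45)
line ZA meets VS at B = (13/27, 91/135)
A = Z + t·(B−Z) with t = 12/13, so ZA:AB = 12/13:1/13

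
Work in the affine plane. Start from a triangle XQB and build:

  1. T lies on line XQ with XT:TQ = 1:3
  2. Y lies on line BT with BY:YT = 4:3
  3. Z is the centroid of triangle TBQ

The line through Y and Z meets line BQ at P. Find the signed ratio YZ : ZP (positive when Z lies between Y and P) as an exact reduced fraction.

Assign X = (0, 0), Q = (1, 0), B = (0, 1) — the answer is frame-independent, so this choice is without loss of generality.
1. T lies on line XQ with XT:TQ = 1:3 ⇒ T = (1/4, 0)
2. Y lies on line BT with BY:YT = 4:3 ⇒ Y = (1/7, 3/7)
3. Z is the centroid of triangle TBQ ⇒ Z = (5/12, 1/3)
line YZ meets BQ at P = (4/5, 1/5)
Z = Y + t·(P−Y) with t = 5/12, so YZ:ZP = 5/12:7/12

YZ:ZP = 5/7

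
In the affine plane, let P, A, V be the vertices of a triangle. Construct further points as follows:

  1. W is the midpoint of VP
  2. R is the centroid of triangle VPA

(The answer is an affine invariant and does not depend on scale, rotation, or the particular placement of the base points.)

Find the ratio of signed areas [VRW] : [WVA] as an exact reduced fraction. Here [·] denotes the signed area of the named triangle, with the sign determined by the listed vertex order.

[VRW]:[WVA] = 1/3

Choose coordinates P = (0, 0), A = (1, 0), V = (0, 1).
1. W is the midpoint of VP ⇒ W = (0, 1/2)
2. R is the centroid of triangle VPA ⇒ R = (1/3, 1/3)
2·[VRW] = -1/6, 2·[WVA] = -1/2
[VRW]:[WVA] = -1/6:-1/2 = 1/3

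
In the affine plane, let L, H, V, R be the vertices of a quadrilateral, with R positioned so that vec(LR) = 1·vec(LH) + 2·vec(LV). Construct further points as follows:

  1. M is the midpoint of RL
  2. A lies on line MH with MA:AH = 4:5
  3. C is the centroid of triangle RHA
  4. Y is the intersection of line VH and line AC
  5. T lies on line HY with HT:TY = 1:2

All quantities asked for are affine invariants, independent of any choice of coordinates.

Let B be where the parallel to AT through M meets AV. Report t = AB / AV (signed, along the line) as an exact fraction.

t = 2/17

Work in coordinates with L = (0, 0), H = (1, 0), V = (0, 1), R = (1, 2).
1. M is the midpoint of RL ⇒ M = (1/2, 1)
2. A lies on line MH with MA:AH = 4:5 ⇒ A = (13/18, 5/9)
3. C is the centroid of triangle RHA ⇒ C = (49/54, 23/27)
4. Y is the intersection of line VH and line AC ⇒ Y = (8/13, 5/13)
5. T lies on line HY with HT:TY = 1:2 ⇒ T = (34/39, 5/39)
through M parallel to AT: direction (35/234, -50/117); meets AV at B = (65/102, 31/51)
B = A + t·(V−A) with t = 2/17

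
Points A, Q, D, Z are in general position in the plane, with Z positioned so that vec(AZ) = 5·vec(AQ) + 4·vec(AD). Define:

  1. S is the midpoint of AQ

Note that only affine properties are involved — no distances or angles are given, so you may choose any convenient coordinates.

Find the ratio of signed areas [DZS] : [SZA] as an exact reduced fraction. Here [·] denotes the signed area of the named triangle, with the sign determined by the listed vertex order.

Choose coordinates A = (0, 0), Q = (1, 0), D = (0, 1), Z = (5, 4).
1. S is the midpoint of AQ ⇒ S = (1/2, 0)
2·[DZS] = -13/2, 2·[SZA] = 2
[DZS]:[SZA] = -13/2:2 = -13/4

[DZS]:[SZA] = -13/4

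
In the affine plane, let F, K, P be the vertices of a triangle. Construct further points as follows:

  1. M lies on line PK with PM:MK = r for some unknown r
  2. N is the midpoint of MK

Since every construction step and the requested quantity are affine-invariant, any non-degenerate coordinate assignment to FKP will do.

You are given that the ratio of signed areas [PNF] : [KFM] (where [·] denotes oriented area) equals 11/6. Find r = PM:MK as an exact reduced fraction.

r = 4/3

Choose coordinates F = (0, 0), K = (1, 0), P = (0, 1).
1. With PM:MK = r, write λ = r/(r+1) so M = P + λ·(K−P); M is affine-linear in λ
2. N is the midpoint of MK ⇒ N is an affine combination of earlier points and hence also affine-linear in λ
Every point depending on M is an affine combination of M and λ-independent points, so each such coordinate is linear in λ; the λ² term in each signed area is a multiple of (K−P)×(K−P) = 0, so 2·[PNF] and 2·[KFM] are each linear in λ. Evaluating at λ=0 and λ=1:
  2·[PNF] = -1/2·λ − 1/2,   2·[KFM] = λ − 1
So [PNF]:[KFM] = (-1/2·λ − 1/2) / (λ − 1). Setting this equal to 11/6:
  -1/2·λ − 1/2 = 11/6·(λ − 1)  ⇒  λ = 4/7
Then r = λ/(1−λ) = (4/7)/(3/7) = 4/3. Check: with r = 4/3, M = (4/7, 3/7) and [PNF]:[KFM] = 11/6 as required.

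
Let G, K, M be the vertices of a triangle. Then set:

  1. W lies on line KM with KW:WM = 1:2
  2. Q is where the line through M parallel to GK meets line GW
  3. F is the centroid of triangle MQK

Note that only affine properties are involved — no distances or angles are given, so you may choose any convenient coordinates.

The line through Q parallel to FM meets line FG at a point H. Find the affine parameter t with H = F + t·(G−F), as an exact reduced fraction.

Assign G = (0, 0), K = (1, 0), M = (0, 1) — the answer is frame-independent, so this choice is without loss of generality.
1. W lies on line KM with KW:WM = 1:2 ⇒ W = (2/3, 1/3)
2. Q is where the line through M parallel to GK meets line GW ⇒ Q = (2, 1)
3. F is the centroid of triangle MQK ⇒ F = (1, 2/3)
through Q parallel to FM: direction (-1, 1/3); meets FG at H = (5/3, 10/9)
H = F + t·(G−F) with t = -2/3

t = -2/3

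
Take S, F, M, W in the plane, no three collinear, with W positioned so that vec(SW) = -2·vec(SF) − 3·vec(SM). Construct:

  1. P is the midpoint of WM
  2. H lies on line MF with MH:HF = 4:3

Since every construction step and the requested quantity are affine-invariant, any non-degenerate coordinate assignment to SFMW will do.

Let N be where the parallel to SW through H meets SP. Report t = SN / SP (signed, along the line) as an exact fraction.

Work in coordinates with S = (0, 0), F = (1, 0), M = (0, 1), W = (-2, -3).
1. P is the midpoint of WM ⇒ P = (-1, -1)
2. H lies on line MF with MH:HF = 4:3 ⇒ H = (4/7, 3/7)
through H parallel to SW: direction (-2, -3); meets SP at N = (6/7, 6/7)
N = S + t·(P−S) with t = -6/7

t = -6/7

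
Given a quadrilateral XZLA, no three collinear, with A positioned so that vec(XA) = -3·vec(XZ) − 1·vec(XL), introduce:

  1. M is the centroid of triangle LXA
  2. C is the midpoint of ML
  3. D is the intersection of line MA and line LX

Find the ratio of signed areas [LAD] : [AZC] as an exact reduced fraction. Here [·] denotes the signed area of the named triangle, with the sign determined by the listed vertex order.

Choose coordinates X = (0, 0), Z = (1, 0), L = (0, 1), A = (-3, -1).
1. M is the centroid of triangle LXA ⇒ M = (-1, 0)
2. C is the midpoint of ML ⇒ C = (-1/2, 1/2)
3. D is the intersection of line MA and line LX ⇒ D = (0, 1/2)
2·[LAD] = 3/2, 2·[AZC] = 7/2
[LAD]:[AZC] = 3/2:7/2 = 3/7

[LAD]:[AZC] = 3/7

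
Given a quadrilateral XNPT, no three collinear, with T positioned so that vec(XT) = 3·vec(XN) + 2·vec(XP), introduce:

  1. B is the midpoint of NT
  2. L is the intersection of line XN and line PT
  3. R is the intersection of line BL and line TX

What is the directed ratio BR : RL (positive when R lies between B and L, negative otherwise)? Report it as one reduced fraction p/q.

Choose coordinates X = (0, 0), N = (1, 0), P = (0, 1), T = (3, 2).
1. B is the midpoint of NT ⇒ B = (2, 1)
2. L is the intersection of line XN and line PT ⇒ L = (-3, 0)
3. R is the intersection of line BL and line TX ⇒ R = (9/7, 6/7)
R = B + t·(L−B) with t = 1/7, so BR:RL = t:(1−t) = 1/7:6/7

BR:RL = 1/6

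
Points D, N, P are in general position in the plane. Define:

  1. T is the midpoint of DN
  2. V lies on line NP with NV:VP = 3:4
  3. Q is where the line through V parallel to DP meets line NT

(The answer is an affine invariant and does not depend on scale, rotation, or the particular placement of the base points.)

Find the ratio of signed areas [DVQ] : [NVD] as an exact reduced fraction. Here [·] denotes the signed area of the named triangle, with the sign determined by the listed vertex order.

Work in coordinates with D = (0, 0), N = (1, 0), P = (0, 1).
1. T is the midpoint of DN ⇒ T = (1/2, 0)
2. V lies on line NP with NV:VP = 3:4 ⇒ V = (4/7, 3/7)
3. Q is where the line through V parallel to DP meets line NT ⇒ Q = (4/7, 0)
2·[DVQ] = -12/49, 2·[NVD] = 3/7
[DVQ]:[NVD] = -12/49:3/7 = -4/7

[DVQ]:[NVD] = -4/7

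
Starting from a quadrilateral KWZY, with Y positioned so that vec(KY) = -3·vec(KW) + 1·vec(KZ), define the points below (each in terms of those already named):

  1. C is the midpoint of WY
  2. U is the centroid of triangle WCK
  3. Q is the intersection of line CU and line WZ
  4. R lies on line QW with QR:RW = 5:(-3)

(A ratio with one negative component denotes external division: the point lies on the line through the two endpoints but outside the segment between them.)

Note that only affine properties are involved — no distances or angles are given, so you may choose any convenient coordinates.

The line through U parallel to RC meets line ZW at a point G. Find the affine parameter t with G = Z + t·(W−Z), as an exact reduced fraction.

t = 65/72

Work in coordinates with K = (0, 0), W = (1, 0), Z = (0, 1), Y = (-3, 1).
1. C is the midpoint of WY ⇒ C = (-1, 1/2)
2. U is the centroid of triangle WCK ⇒ U = (0, 1/6)
3. Q is the intersection of line CU and line WZ ⇒ Q = (5/4, -1/4)
4. R lies on line QW with QR:RW = 5:(-3) ⇒ R = (5/8, 3/8)
through U parallel to RC: direction (-13/8, 1/8); meets ZW at G = (65/72, 7/72)
G = Z + t·(W−Z) with t = 65/72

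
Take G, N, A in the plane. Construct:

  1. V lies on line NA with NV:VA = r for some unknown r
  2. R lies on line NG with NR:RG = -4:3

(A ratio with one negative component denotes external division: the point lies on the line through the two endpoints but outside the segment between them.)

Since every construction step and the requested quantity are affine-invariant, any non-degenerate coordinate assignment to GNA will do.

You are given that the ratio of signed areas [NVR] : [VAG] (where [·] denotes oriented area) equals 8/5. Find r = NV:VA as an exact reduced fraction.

r = 2/5

Choose coordinates G = (0, 0), N = (1, 0), A = (0, 1).
1. With NV:VA = r, write λ = r/(r+1) so V = N + λ·(A−N); V is affine-linear in λ
2. R lies on line NG with NR:RG = -4:3 ⇒ R = (-3, 0)
Every point depending on V is an affine combination of V and λ-independent points, so each such coordinate is linear in λ; the λ² term in each signed area is a multiple of (A−N)×(A−N) = 0, so 2·[NVR] and 2·[VAG] are each linear in λ. Evaluating at λ=0 and λ=1:
  2·[NVR] = 4·λ,   2·[VAG] = −λ + 1
So [NVR]:[VAG] = (4·λ) / (−λ + 1). Setting this equal to 8/5:
  4·λ = 8/5·(−λ + 1)  ⇒  λ = 2/7
Then r = λ/(1−λ) = (2/7)/(5/7) = 2/5. Check: with r = 2/5, V = (5/7, 2/7) and [NVR]:[VAG] = 8/5 as required.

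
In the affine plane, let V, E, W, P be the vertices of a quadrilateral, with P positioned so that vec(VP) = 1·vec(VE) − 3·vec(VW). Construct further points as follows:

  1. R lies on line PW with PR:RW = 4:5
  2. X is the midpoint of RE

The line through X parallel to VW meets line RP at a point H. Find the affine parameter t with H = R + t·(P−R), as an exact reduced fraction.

t = 1/2

Assign V = (0, 0), E = (1, 0), W = (0, 1), P = (1, -3) — the answer is frame-independent, so this choice is without loss of generality.
1. R lies on line PW with PR:RW = 4:5 ⇒ R = (5/9, -11/9)
2. X is the midpoint of RE ⇒ X = (7/9, -11/18)
through X parallel to VW: direction (0, 1); meets RP at H = (7/9, -19/9)
H = R + t·(P−R) with t = 1/2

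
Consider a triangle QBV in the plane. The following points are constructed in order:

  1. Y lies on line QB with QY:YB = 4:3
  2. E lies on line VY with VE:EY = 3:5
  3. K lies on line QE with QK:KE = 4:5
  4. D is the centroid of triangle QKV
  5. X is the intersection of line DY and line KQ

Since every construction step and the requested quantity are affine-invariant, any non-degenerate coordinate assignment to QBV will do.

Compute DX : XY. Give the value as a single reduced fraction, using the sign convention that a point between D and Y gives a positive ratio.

Set Q = (0, 0), B = (1, 0), V = (0, 1); any affine frame gives the same invariant.
1. Y lies on line QB with QY:YB = 4:3 ⇒ Y = (4/7, 0)
2. E lies on line VY with VE:EY = 3:5 ⇒ E = (3/14, 5/8)
3. K lies on line QE with QK:KE = 4:5 ⇒ K = (2/21, 5/18)
4. D is the centroid of triangle QKV ⇒ D = (2/63, 23/54)
5. X is the intersection of line DY and line KQ ⇒ X = (23/189, 115/324)
X = D + t·(Y−D) with t = 1/6, so DX:XY = t:(1−t) = 1/6:5/6

DX:XY = 1/5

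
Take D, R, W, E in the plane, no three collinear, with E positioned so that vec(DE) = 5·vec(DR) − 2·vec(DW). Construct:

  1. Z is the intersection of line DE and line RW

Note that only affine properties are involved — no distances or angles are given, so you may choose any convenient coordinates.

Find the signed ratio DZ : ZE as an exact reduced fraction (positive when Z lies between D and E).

Assign D = (0, 0), R = (1, 0), W = (0, 1), E = (5, -2) — the answer is frame-independent, so this choice is without loss of generality.
1. Z is the intersection of line DE and line RW ⇒ Z = (5/3, -2/3)
Z = D + t·(E−D) with t = 1/3, so DZ:ZE = t:(1−t) = 1/3:2/3

DZ:ZE = 1/2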